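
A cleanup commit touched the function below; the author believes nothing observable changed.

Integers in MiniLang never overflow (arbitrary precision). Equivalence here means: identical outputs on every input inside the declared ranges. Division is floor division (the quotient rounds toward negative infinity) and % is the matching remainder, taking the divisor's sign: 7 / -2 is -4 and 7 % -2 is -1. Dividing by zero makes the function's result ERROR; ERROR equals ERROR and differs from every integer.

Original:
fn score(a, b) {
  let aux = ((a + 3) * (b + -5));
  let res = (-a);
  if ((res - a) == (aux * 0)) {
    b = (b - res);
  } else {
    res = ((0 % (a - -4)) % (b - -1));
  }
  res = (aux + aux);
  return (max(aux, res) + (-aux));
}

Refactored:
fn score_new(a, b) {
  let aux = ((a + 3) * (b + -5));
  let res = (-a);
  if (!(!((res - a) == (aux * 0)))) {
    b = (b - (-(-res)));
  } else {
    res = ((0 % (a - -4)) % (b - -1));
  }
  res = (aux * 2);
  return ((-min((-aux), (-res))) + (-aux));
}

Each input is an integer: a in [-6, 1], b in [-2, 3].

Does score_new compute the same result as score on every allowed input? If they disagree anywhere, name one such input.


Differences: boolean connective usage differs; and min/max/abs usage differs; and arithmetic usage differs; and constant usage differs — yet all 48 inputs agree.
verdict: equivalent


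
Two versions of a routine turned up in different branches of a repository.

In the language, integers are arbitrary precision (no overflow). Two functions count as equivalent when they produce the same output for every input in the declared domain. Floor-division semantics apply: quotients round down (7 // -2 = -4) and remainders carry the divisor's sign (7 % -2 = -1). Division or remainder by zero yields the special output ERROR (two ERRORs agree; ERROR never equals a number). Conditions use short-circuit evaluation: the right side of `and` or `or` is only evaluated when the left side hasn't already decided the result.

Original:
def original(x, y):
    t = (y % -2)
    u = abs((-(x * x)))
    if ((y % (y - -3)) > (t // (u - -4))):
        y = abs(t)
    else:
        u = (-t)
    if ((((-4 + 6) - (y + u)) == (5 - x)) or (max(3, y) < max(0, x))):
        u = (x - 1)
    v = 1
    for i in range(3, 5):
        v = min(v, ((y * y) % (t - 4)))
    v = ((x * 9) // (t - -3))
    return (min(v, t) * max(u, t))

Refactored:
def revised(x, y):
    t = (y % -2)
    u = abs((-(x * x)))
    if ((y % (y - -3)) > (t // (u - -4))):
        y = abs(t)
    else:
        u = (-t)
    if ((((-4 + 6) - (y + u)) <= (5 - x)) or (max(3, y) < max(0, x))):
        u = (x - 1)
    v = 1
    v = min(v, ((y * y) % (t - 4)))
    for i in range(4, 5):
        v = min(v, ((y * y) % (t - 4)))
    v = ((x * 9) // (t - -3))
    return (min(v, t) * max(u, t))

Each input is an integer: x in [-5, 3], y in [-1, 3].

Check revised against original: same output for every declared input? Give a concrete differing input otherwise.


Evaluate both at x=-5, y=-1.
original: t=-1, then u=25, then ((y % (y - -3)) > (t // (u - -4))) is true, then y=1, then ((((-4 + 6) - (y + u)) == (5 - x)) or (max(3, y) < max(0, x))) is false, then v=1, then (i=3), then v=-4, then (i=4), then v=-4, then v=-23, then returns -575
revised: t=-1, then u=25, then ((y % (y - -3)) > (t // (u - -4))) is true, then y=1, then ((((-4 + 6) - (y + u)) <= (5 - x)) or (max(3, y) < max(0, x))) is true, then u=-6, then v=1, then v=-4, then (i=4), then v=-4, then v=-23, then returns 23
-575 and 23 differ, so these are not the same function on this domain.
verdict: not equivalent; witness: x=-5, y=-1


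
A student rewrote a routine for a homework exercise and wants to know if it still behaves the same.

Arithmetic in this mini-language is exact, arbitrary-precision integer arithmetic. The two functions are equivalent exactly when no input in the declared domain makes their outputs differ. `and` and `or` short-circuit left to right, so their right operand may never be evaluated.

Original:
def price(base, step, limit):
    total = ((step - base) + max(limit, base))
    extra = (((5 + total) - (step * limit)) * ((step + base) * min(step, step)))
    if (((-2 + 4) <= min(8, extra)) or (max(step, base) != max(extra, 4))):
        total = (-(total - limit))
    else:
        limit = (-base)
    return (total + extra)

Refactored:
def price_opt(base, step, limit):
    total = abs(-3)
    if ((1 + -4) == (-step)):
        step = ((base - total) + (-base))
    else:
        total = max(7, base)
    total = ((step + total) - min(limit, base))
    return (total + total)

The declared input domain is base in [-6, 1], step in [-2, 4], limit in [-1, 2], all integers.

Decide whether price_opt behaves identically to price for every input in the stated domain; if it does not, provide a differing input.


There is a counterexample at base=-6, step=-2, limit=-1: 92 on one side, 22 on the other.
price: total = 3; extra = 96; (((-2 + 4) <= min(8, extra)) or (max(step, base) != max(extra, 4))) -> true; total = -4; return 92
price_opt: total = 3; ((1 + -4) == (-step)) -> false; total = 7; total = 11; return 22
verdict: not equivalent; witness: base=-6, step=-2, limit=-1


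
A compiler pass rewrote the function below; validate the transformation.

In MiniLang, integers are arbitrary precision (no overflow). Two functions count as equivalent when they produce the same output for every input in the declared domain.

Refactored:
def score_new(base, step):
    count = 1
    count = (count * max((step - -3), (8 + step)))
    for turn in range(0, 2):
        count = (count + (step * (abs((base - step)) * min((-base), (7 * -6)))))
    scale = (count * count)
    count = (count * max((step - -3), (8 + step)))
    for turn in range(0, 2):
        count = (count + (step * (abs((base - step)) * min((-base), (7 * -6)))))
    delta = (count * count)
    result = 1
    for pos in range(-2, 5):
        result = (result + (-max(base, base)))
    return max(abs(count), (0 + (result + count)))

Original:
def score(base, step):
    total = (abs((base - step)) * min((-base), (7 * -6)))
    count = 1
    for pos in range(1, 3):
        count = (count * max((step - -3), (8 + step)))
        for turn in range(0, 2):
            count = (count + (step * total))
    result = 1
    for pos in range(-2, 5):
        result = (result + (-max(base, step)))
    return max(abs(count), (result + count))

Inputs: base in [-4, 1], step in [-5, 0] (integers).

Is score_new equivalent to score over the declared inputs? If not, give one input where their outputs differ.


Consider the input base=-4, step=-3.
score: total = -42; count = 1; [pos=1]; count = 5; [turn=0]; count = 131; [turn=1]; count = 257; [pos=2]; count = 1285; [turn=0]; count = 1411; [turn=1]; count = 1537; result = 1; [pos=-2]; result = 4; [pos=-1]; result = 7; [pos=0]; result = 10; [pos=1]; result = 13; [pos=2]; result = 16; [pos=3]; result = 19; [pos=4]; result = 22; return 1559
score_new: count = 1; count = 5; [turn=0]; count = 131; [turn=1]; count = 257; scale = 66049; count = 1285; [turn=0]; count = 1411; [turn=1]; count = 1537; delta = 2362369; result = 1; [pos=-2]; result = 5; [pos=-1]; result = 9; [pos=0]; result = 13; [pos=1]; result = 17; [pos=2]; result = 21; [pos=3]; result = 25; [pos=4]; result = 29; return 1566
1559 vs 1566 — the two versions disagree here.
verdict: not equivalent; witness: base=-4, step=-3


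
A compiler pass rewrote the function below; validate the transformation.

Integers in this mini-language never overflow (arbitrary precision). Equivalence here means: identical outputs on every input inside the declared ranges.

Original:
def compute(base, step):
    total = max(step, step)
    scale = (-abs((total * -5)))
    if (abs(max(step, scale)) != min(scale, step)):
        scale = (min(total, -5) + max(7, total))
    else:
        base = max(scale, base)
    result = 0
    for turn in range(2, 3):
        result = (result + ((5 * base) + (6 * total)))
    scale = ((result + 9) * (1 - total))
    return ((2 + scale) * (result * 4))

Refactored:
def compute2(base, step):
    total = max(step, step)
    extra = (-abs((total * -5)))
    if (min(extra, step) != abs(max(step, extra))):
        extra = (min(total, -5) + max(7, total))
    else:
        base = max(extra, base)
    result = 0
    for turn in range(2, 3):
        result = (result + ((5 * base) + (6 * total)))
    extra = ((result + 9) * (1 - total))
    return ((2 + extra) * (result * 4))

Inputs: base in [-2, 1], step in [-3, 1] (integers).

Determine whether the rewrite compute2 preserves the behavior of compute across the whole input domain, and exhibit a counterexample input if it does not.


Although local variable names differ, 20/20 inputs agree.
verdict: equivalent


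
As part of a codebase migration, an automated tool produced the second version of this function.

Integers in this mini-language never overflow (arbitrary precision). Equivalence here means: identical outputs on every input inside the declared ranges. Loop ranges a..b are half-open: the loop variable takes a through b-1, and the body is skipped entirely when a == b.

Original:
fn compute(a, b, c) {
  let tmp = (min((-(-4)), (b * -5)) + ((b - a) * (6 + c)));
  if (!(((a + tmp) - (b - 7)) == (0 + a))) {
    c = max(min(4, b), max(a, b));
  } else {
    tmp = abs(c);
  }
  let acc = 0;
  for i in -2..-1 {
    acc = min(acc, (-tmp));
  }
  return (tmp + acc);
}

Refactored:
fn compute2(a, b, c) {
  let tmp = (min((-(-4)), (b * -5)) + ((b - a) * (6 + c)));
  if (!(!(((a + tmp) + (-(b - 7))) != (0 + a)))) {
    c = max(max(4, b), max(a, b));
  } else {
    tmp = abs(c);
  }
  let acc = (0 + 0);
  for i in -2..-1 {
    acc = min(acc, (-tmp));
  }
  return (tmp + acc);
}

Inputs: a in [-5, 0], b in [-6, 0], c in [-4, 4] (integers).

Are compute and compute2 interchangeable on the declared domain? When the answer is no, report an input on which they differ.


Equivalent. The suspicious edit (`min(4, b)` became `max(4, b)`) never changes the result for any input inside the declared domain.
An exhaustive pass over the 378 declared inputs shows identical outputs.
As a probe, take a=-5, b=-1, c=2: compute runs tmp := 36 | (!(((a + tmp) - (b - 7)) == (0 + a))): true | c := -1 | acc := 0 | iter i=-2: | acc := -36 | result 0; compute2 runs tmp := 36 | (!(!(((a + tmp) + (-(b - 7))) != (0 + a)))): true | c := 4 | acc := 0 | iter i=-2: | acc := -36 | result 0; both end at 0.
verdict: equivalent


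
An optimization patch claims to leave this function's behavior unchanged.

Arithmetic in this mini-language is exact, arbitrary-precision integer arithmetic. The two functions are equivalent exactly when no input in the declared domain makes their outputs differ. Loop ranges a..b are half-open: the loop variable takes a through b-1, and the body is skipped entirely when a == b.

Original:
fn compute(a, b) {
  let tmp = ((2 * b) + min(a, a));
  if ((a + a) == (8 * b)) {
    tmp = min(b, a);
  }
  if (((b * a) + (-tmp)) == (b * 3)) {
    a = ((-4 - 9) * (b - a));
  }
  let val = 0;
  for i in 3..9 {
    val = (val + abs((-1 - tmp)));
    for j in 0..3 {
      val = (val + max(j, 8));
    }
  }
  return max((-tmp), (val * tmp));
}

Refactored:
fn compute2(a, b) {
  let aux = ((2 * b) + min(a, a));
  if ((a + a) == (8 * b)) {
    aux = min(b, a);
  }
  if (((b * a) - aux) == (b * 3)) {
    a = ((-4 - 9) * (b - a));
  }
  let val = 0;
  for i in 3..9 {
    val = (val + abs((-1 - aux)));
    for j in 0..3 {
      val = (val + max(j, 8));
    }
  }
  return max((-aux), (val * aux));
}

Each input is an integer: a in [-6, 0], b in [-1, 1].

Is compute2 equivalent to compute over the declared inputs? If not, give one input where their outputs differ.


Behavior is preserved: although local variable names differ, and arithmetic usage differs, the outputs never diverge.
One worked example (a=-5, b=-1) — compute: tmp = -7; ((a + a) == (8 * b)) -> false; (((b * a) + (-tmp)) == (b * 3)) -> false; val = 0; [i=3]; val = 6; [j=0]; val = 14; [j=1]; val = 22; [j=2]; val = 30; [i=4]; val = 36; [j=0]; val = 44; [j=1]; val = 52; [j=2]; val = 60; [i=5]; val = 66; [j=0]; val = 74; [j=1]; val = 82; [j=2]; val = 90; [i=6]; val = 96; [j=0]; val = 104; [j=1]; val = 112; [j=2]; val = 120; [i=7]; val = 126; [j=0]; val = 134; [j=1]; val = 142; [j=2]; val = 150; [i=8]; val = 156; [j=0]; val = 164; [j=1]; val = 172; [j=2]; val = 180; return 7; compute2: aux = -7; ((a + a) == (8 * b)) -> false; (((b * a) - aux) == (b * 3)) -> false; val = 0; [i=3]; val = 6; [j=0]; val = 14; [j=1]; val = 22; [j=2]; val = 30; [i=4]; val = 36; [j=0]; val = 44; [j=1]; val = 52; [j=2]; val = 60; [i=5]; val = 66; [j=0]; val = 74; [j=1]; val = 82; [j=2]; val = 90; [i=6]; val = 96; [j=0]; val = 104; [j=1]; val = 112; [j=2]; val = 120; [i=7]; val = 126; [j=0]; val = 134; [j=1]; val = 142; [j=2]; val = 150; [i=8]; val = 156; [j=0]; val = 164; [j=1]; val = 172; [j=2]; val = 180; return 7; agreement on 7.
Every one of the 21 inputs gives matching results.
verdict: equivalent


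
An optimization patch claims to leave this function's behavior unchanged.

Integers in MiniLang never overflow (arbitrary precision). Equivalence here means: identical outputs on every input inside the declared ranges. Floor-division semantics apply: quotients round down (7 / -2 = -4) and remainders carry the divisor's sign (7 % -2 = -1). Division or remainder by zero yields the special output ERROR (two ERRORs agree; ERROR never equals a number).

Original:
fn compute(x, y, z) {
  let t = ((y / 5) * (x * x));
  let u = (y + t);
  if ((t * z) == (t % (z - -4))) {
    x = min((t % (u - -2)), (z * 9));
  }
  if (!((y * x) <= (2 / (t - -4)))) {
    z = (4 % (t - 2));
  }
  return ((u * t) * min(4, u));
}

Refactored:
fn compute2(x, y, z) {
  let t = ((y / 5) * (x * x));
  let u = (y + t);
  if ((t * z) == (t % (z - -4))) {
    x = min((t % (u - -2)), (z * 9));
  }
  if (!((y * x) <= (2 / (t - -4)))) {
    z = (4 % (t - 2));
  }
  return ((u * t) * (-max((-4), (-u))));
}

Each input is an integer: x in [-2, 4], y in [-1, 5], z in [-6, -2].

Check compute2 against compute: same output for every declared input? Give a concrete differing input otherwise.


Although min/max/abs usage differs, 245/245 inputs agree.
verdict: equivalent


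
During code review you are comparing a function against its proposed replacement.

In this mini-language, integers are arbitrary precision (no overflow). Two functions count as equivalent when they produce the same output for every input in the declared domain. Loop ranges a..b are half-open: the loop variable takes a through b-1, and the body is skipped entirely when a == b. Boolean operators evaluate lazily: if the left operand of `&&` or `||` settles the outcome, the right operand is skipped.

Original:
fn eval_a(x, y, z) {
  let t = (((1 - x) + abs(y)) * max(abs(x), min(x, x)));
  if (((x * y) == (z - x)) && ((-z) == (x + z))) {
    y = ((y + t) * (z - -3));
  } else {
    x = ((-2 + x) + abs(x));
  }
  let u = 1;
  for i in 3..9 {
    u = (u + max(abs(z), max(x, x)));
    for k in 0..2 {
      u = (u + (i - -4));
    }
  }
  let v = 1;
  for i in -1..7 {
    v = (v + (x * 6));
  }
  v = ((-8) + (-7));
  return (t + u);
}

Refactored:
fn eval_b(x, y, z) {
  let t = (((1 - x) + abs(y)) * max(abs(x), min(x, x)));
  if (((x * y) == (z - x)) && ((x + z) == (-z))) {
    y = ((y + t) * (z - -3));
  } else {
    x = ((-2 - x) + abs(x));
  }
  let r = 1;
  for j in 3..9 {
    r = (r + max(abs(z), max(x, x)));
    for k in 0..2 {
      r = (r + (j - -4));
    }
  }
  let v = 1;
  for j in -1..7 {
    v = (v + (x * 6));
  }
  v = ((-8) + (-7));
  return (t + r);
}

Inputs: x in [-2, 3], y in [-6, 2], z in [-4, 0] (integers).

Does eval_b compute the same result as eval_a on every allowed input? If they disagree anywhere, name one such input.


Consider the input x=-2, y=-6, z=-1.
eval_a: t = 18; (((x * y) == (z - x)) && ((-z) == (x + z))) -> false; x = -2; u = 1; [i=3]; u = 2; [k=0]; u = 9; [k=1]; u = 16; [i=4]; u = 17; [k=0]; u = 25; [k=1]; u = 33; [i=5]; u = 34; [k=0]; u = 43; [k=1]; u = 52; [i=6]; u = 53; [k=0]; u = 63; [k=1]; u = 73; [i=7]; u = 74; [k=0]; u = 85; [k=1]; u = 96; [i=8]; u = 97; [k=0]; u = 109; [k=1]; u = 121; v = 1; [i=-1]; v = -11; [i=0]; v = -23; [i=1]; v = -35; [i=2]; v = -47; [i=3]; v = -59; [i=4]; v = -71; [i=5]; v = -83; [i=6]; v = -95; v = -15; return 139
eval_b: t = 18; (((x * y) == (z - x)) && ((x + z) == (-z))) -> false; x = 2; r = 1; [j=3]; r = 3; [k=0]; r = 10; [k=1]; r = 17; [j=4]; r = 19; [k=0]; r = 27; [k=1]; r = 35; [j=5]; r = 37; [k=0]; r = 46; [k=1]; r = 55; [j=6]; r = 57; [k=0]; r = 67; [k=1]; r = 77; [j=7]; r = 79; [k=0]; r = 90; [k=1]; r = 101; [j=8]; r = 103; [k=0]; r = 115; [k=1]; r = 127; v = 1; [j=-1]; v = 13; [j=0]; v = 25; [j=1]; v = 37; [j=2]; v = 49; [j=3]; v = 61; [j=4]; v = 73; [j=5]; v = 85; [j=6]; v = 97; v = -15; return 145
139 and 145 differ, so these are not the same function on this domain.
verdict: not equivalent; witness: x=-2, y=-6, z=-1


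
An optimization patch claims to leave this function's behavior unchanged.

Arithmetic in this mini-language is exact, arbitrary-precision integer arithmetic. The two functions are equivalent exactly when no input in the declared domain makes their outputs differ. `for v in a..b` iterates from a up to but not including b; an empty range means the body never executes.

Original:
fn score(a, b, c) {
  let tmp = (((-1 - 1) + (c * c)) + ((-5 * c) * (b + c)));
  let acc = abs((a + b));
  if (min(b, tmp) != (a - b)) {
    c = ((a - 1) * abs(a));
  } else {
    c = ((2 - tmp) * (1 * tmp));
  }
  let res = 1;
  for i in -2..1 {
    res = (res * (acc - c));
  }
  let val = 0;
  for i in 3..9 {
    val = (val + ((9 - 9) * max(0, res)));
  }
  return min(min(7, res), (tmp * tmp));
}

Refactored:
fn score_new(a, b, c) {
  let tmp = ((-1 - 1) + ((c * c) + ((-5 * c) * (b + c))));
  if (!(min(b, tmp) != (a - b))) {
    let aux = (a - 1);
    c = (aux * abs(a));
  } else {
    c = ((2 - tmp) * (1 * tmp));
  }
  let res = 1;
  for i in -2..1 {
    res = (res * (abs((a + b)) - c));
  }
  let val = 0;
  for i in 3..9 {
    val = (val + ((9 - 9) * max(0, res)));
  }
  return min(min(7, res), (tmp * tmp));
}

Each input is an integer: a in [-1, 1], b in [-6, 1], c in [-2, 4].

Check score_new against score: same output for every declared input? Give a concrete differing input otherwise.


These are not equivalent — on a=0, b=-1, c=-2 the outputs split (1 vs 7).
score: tmp := -28 | acc := 1 | (min(b, tmp) != (a - b)): true | c := 0 | res := 1 | iter i=-2: | res := 1 | iter i=-1: | res := 1 | iter i=0: | res := 1 | val := 0 | iter i=3: | val := 0 | iter i=4: | val := 0 | iter i=5: | val := 0 | iter i=6: | val := 0 | iter i=7: | val := 0 | iter i=8: | val := 0 | result 1
score_new: tmp := -28 | (!(min(b, tmp) != (a - b))): false | c := -840 | res := 1 | iter i=-2: | res := 841 | iter i=-1: | res := 707281 | iter i=0: | res := 594823321 | val := 0 | iter i=3: | val := 0 | iter i=4: | val := 0 | iter i=5: | val := 0 | iter i=6: | val := 0 | iter i=7: | val := 0 | iter i=8: | val := 0 | result 7
verdict: not equivalent; witness: a=0, b=-1, c=-2


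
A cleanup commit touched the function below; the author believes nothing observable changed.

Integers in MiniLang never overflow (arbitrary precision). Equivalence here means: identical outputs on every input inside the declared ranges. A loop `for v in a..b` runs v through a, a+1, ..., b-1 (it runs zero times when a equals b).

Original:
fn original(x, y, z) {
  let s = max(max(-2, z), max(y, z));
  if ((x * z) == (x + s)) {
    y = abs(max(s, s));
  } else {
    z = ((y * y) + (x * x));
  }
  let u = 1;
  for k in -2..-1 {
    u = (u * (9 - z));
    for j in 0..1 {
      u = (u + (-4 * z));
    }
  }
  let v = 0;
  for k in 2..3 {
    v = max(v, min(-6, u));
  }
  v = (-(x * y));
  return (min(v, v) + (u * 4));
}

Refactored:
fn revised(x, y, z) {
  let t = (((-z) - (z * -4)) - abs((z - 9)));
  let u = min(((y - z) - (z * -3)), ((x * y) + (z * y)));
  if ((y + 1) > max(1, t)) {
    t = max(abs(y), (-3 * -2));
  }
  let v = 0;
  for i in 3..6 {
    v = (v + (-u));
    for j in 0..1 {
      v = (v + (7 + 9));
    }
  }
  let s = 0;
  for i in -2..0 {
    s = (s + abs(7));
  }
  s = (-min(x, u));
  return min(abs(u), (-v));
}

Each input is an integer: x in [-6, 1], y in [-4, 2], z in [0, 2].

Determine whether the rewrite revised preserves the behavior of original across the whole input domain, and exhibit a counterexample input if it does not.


At x=-6, y=-4, z=0: original gives -1028, revised gives -60.
verdict: not equivalent; witness: x=-6, y=-4, z=0


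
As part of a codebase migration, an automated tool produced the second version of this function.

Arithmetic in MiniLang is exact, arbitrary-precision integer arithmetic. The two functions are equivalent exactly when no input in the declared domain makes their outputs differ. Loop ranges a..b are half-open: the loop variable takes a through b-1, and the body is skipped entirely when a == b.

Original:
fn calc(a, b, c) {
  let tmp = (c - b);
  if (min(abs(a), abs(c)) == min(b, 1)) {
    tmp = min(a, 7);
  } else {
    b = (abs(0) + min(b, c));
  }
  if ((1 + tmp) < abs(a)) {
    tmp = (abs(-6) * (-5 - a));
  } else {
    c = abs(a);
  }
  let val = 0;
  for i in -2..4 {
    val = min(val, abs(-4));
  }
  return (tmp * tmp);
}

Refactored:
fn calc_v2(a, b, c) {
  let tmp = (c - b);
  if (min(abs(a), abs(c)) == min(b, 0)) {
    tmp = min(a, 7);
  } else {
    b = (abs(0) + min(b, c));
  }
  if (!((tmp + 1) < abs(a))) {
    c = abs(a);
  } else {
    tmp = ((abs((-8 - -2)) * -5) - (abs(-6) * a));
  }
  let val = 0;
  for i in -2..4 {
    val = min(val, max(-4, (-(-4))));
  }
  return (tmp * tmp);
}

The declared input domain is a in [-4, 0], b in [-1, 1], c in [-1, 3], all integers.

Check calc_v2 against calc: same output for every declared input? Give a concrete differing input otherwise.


The rewrite breaks on a=-1, b=1, c=1, where the results are 576 and 0.
calc: tmp=0, then (min(abs(a), abs(c)) == min(b, 1)) is true, then tmp=-1, then ((1 + tmp) < abs(a)) is true, then tmp=-24, then val=0, then (i=-2), then val=0, then (i=-1), then val=0, then (i=0), then val=0, then (i=1), then val=0, then (i=2), then val=0, then (i=3), then val=0, then returns 576
calc_v2: tmp=0, then (min(abs(a), abs(c)) == min(b, 0)) is false, then b=1, then (!((tmp + 1) < abs(a))) is true, then c=1, then val=0, then (i=-2), then val=0, then (i=-1), then val=0, then (i=0), then val=0, then (i=1), then val=0, then (i=2), then val=0, then (i=3), then val=0, then returns 0
verdict: not equivalent; witness: a=-1, b=1, c=1


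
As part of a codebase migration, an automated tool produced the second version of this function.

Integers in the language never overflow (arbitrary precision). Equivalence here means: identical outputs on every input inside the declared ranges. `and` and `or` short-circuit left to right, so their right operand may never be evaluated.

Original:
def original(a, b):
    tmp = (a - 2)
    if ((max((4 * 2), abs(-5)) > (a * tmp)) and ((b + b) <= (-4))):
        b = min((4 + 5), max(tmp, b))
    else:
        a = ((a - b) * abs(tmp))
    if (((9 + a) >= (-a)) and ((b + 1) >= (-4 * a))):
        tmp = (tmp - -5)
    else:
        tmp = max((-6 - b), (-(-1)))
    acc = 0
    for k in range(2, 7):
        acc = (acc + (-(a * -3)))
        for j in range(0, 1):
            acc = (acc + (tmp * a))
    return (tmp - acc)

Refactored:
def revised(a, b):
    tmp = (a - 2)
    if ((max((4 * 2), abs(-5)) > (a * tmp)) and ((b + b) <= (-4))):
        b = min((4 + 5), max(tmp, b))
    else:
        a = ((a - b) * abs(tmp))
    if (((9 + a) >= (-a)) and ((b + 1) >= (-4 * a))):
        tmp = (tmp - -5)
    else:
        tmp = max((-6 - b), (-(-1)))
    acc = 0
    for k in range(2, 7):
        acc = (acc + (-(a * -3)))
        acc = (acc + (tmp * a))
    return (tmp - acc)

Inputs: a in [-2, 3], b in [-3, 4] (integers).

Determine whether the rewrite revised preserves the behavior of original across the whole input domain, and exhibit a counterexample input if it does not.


Comparing the listings, the differences include: loop structure differs; and statement counts differ; and local variable names differ.
As a probe, take a=-2, b=-3: original runs tmp = -4; ((max((4 * 2), abs(-5)) > (a * tmp)) and ((b + b) <= (-4))) -> false; a = 4; (((9 + a) >= (-a)) and ((b + 1) >= (-4 * a))) -> true; tmp = 1; acc = 0; [k=2]; acc = 12; [j=0]; acc = 16; [k=3]; acc = 28; [j=0]; acc = 32; [k=4]; acc = 44; [j=0]; acc = 48; [k=5]; acc = 60; [j=0]; acc = 64; [k=6]; acc = 76; [j=0]; acc = 80; return -79; revised runs tmp = -4; ((max((4 * 2), abs(-5)) > (a * tmp)) and ((b + b) <= (-4))) -> false; a = 4; (((9 + a) >= (-a)) and ((b + 1) >= (-4 * a))) -> true; tmp = 1; acc = 0; [k=2]; acc = 12; acc = 16; [k=3]; acc = 28; acc = 32; [k=4]; acc = 44; acc = 48; [k=5]; acc = 60; acc = 64; [k=6]; acc = 76; acc = 80; return -79; both end at -79.
Checked all 48 inputs in the declared domain: the outputs agree on every one.
verdict: equivalent


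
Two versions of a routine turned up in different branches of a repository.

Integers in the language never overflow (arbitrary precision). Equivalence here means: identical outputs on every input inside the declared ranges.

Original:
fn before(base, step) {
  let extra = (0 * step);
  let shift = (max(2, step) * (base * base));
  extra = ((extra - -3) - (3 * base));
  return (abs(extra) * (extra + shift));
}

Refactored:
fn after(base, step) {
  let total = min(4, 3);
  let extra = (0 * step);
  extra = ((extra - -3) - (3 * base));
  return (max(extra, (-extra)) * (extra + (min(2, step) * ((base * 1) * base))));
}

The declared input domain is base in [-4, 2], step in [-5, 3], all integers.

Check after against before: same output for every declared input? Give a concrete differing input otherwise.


There is a counterexample at base=-4, step=-5: 705 on one side, -975 on the other.
before: extra=0, then shift=32, then extra=15, then returns 705
after: total=3, then extra=0, then extra=15, then returns -975
verdict: not equivalent; witness: base=-4, step=-5


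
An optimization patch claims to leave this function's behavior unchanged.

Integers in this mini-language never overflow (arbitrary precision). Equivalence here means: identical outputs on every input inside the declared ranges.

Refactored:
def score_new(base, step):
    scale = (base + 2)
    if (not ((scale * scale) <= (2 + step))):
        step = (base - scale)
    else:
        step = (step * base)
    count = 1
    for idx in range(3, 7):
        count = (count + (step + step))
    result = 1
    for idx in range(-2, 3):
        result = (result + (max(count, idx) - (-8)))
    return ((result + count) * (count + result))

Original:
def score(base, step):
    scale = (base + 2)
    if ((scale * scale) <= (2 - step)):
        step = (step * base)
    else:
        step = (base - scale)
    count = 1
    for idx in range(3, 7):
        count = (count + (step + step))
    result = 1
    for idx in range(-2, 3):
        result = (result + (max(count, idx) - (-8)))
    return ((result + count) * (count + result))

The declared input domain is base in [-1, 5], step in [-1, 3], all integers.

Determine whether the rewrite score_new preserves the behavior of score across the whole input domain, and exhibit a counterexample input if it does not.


Not equivalent: base=-1, step=3 separates them (676 vs 324).
score: scale = 1; ((scale * scale) <= (2 - step)) -> false; step = -2; count = 1; [idx=3]; count = -3; [idx=4]; count = -7; [idx=5]; count = -11; [idx=6]; count = -15; result = 1; [idx=-2]; result = 7; [idx=-1]; result = 14; [idx=0]; result = 22; [idx=1]; result = 31; [idx=2]; result = 41; return 676
score_new: scale = 1; (not ((scale * scale) <= (2 + step))) -> false; step = -3; count = 1; [idx=3]; count = -5; [idx=4]; count = -11; [idx=5]; count = -17; [idx=6]; count = -23; result = 1; [idx=-2]; result = 7; [idx=-1]; result = 14; [idx=0]; result = 22; [idx=1]; result = 31; [idx=2]; result = 41; return 324
verdict: not equivalent; witness: base=-1, step=3


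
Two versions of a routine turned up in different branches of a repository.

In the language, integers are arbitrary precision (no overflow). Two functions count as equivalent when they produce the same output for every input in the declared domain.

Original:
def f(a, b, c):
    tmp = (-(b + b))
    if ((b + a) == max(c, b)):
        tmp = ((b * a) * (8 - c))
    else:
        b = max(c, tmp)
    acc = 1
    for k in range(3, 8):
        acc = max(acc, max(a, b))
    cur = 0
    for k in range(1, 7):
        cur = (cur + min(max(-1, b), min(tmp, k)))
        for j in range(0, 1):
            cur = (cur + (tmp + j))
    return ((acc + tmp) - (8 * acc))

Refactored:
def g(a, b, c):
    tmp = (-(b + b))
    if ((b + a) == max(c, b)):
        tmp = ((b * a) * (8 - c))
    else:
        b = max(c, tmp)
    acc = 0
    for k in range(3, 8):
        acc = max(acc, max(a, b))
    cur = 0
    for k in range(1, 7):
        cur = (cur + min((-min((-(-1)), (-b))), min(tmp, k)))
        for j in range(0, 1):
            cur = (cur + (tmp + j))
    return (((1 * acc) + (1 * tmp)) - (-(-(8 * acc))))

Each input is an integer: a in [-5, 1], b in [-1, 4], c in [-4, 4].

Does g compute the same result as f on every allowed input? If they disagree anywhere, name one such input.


Try a=-5, b=0, c=-4.
f: tmp becomes 0; next ((b + a) == max(c, b)) evaluates to false; next b becomes 0; next acc becomes 1; next at k=3:; next acc becomes 1; next at k=4:; next acc becomes 1; next at k=5:; next acc becomes 1; next at k=6:; next acc becomes 1; next at k=7:; next acc becomes 1; next cur becomes 0; next at k=1:; next cur becomes 0; next at j=0:; next cur becomes 0; next at k=2:; next cur becomes 0; next at j=0:; next cur becomes 0; next at k=3:; next cur becomes 0; next at j=0:; next cur becomes 0; next at k=4:; next cur becomes 0; next at j=0:; next cur becomes 0; next at k=5:; next cur becomes 0; next at j=0:; next cur becomes 0; next at k=6:; next cur becomes 0; next at j=0:; next cur becomes 0; next final value -7
g: tmp becomes 0; next ((b + a) == max(c, b)) evaluates to false; next b becomes 0; next acc becomes 0; next at k=3:; next acc becomes 0; next at k=4:; next acc becomes 0; next at k=5:; next acc becomes 0; next at k=6:; next acc becomes 0; next at k=7:; next acc becomes 0; next cur becomes 0; next at k=1:; next cur becomes 0; next at j=0:; next cur becomes 0; next at k=2:; next cur becomes 0; next at j=0:; next cur becomes 0; next at k=3:; next cur becomes 0; next at j=0:; next cur becomes 0; next at k=4:; next cur becomes 0; next at j=0:; next cur becomes 0; next at k=5:; next cur becomes 0; next at j=0:; next cur becomes 0; next at k=6:; next cur becomes 0; next at j=0:; next cur becomes 0; next final value 0
-7 and 0 differ, so these are not the same function on this domain.
verdict: not equivalent; witness: a=-5, b=0, c=-4


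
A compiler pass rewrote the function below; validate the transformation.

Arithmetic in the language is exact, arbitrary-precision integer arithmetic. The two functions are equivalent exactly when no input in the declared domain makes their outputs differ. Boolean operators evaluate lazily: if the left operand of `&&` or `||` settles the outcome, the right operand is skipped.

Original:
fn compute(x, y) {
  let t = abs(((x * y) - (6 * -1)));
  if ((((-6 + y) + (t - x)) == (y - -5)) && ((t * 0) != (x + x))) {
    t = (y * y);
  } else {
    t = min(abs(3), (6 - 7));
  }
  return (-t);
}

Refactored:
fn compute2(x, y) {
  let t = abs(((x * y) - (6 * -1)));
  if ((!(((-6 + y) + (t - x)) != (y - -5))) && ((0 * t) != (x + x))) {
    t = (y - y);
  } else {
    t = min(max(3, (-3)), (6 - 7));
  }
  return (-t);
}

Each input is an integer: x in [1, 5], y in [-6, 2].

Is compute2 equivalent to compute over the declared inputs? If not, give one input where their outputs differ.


Take x=5, y=2.
compute: t = 16; ((((-6 + y) + (t - x)) == (y - -5)) && ((t * 0) != (x + x))) -> true; t = 4; return -4
compute2: t = 16; ((!(((-6 + y) + (t - x)) != (y - -5))) && ((0 * t) != (x + x))) -> true; t = 0; return 0
-4 != 0, so the rewrite changes behavior.
verdict: not equivalent; witness: x=5, y=2


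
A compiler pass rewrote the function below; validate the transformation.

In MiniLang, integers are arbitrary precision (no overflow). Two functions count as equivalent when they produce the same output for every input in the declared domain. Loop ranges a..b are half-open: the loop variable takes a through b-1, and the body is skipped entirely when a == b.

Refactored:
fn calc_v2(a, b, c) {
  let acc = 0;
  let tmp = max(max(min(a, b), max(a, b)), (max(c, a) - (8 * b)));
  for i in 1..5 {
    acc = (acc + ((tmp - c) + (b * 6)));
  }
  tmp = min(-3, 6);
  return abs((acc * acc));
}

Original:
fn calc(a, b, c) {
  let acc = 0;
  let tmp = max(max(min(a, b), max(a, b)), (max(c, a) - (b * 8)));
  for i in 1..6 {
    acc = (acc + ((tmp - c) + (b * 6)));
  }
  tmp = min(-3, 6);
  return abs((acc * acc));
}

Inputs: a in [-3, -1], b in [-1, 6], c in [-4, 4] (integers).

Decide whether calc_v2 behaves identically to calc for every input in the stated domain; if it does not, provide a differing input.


These are not equivalent — on a=-3, b=-1, c=-4 the outputs split (225 vs 144).
calc: acc = 0; tmp = 5; [i=1]; acc = 3; [i=2]; acc = 6; [i=3]; acc = 9; [i=4]; acc = 12; [i=5]; acc = 15; tmp = -3; return 225
calc_v2: acc = 0; tmp = 5; [i=1]; acc = 3; [i=2]; acc = 6; [i=3]; acc = 9; [i=4]; acc = 12; tmp = -3; return 144
verdict: not equivalent; witness: a=-3, b=-1, c=-4


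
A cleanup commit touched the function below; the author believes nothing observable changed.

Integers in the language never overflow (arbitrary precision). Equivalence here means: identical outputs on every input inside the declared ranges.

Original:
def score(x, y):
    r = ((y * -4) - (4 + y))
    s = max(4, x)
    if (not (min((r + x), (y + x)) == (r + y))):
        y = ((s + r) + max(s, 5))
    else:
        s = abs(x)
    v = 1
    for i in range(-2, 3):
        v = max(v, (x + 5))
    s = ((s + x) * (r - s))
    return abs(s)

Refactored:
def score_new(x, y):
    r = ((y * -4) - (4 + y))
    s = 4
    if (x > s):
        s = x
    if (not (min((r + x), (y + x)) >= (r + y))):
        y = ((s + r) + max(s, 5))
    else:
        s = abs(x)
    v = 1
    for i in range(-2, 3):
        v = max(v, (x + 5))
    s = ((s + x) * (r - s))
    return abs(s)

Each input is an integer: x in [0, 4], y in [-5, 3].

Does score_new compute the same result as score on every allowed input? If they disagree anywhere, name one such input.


There is a counterexample at x=1, y=0: 40 on one side, 10 on the other.
score: r becomes -4; next s becomes 4; next (not (min((r + x), (y + x)) == (r + y))) evaluates to true; next y becomes 5; next v becomes 1; next at i=-2:; next v becomes 6; next at i=-1:; next v becomes 6; next at i=0:; next v becomes 6; next at i=1:; next v becomes 6; next at i=2:; next v becomes 6; next s becomes -40; next final value 40
score_new: r becomes -4; next s becomes 4; next (x > s) evaluates to false; next (not (min((r + x), (y + x)) >= (r + y))) evaluates to false; next s becomes 1; next v becomes 1; next at i=-2:; next v becomes 6; next at i=-1:; next v becomes 6; next at i=0:; next v becomes 6; next at i=1:; next v becomes 6; next at i=2:; next v becomes 6; next s becomes -10; next final value 10
verdict: not equivalent; witness: x=1, y=0


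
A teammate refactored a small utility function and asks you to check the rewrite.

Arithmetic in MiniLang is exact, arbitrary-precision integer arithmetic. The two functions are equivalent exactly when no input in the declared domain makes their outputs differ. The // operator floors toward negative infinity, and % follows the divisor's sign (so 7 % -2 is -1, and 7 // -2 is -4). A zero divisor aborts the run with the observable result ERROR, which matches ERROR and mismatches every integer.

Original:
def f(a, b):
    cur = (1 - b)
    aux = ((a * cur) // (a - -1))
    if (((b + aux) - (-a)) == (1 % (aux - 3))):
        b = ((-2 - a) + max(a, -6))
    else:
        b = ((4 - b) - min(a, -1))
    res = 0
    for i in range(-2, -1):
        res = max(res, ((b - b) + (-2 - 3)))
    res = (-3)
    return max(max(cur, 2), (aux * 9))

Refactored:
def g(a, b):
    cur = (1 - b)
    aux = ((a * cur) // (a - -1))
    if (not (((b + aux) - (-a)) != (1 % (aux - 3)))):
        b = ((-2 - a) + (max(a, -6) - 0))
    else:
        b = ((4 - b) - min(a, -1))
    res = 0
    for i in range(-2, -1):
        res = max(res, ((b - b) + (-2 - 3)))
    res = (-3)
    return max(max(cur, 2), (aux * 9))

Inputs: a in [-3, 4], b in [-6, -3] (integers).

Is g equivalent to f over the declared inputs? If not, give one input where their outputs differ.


Equivalent — the differences include constant usage differs, comparison usage differs, arithmetic usage differs, boolean connective usage differs, yet no declared input distinguishes the two.
Spot check at a=0, b=-4 — f: cur becomes 5; next aux becomes 0; next (((b + aux) - (-a)) == (1 % (aux - 3))) evaluates to false; next b becomes 9; next res becomes 0; next at i=-2:; next res becomes 0; next res becomes -3; next final value 5. g: cur becomes 5; next aux becomes 0; next (not (((b + aux) - (-a)) != (1 % (aux - 3)))) evaluates to false; next b becomes 9; next res becomes 0; next at i=-2:; next res becomes 0; next res becomes -3; next final value 5. Both give 5.
Across all 32 domain points the two functions coincide.
verdict: equivalent


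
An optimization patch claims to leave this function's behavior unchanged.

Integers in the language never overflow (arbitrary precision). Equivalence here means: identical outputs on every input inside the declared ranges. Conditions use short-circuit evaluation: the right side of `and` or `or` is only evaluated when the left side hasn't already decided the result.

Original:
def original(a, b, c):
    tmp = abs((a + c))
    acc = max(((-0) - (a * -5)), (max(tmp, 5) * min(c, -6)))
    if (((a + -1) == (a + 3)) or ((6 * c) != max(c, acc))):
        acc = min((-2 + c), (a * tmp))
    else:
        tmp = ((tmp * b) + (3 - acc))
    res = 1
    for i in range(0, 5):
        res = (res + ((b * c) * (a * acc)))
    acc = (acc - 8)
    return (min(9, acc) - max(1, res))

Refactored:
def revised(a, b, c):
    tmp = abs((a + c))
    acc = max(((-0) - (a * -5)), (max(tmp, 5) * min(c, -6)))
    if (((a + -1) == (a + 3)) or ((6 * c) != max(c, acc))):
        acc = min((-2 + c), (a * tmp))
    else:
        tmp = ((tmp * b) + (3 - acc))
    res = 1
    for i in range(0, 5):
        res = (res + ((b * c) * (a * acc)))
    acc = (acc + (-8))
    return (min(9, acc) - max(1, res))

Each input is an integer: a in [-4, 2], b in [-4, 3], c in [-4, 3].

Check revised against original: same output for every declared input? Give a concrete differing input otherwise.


This is a faithful refactor — arithmetic usage differs, but the computed results match everywhere.
One worked example (a=-1, b=0, c=-3) — original: tmp becomes 4; next acc becomes -5; next (((a + -1) == (a + 3)) or ((6 * c) != max(c, acc))) evaluates to true; next acc becomes -5; next res becomes 1; next at i=0:; next res becomes 1; next at i=1:; next res becomes 1; next at i=2:; next res becomes 1; next at i=3:; next res becomes 1; next at i=4:; next res becomes 1; next acc becomes -13; next final value -14; revised: tmp becomes 4; next acc becomes -5; next (((a + -1) == (a + 3)) or ((6 * c) != max(c, acc))) evaluates to true; next acc becomes -5; next res becomes 1; next at i=0:; next res becomes 1; next at i=1:; next res becomes 1; next at i=2:; next res becomes 1; next at i=3:; next res becomes 1; next at i=4:; next res becomes 1; next acc becomes -13; next final value -14; agreement on -14.
An exhaustive pass over the 448 declared inputs shows identical outputs.
verdict: equivalent


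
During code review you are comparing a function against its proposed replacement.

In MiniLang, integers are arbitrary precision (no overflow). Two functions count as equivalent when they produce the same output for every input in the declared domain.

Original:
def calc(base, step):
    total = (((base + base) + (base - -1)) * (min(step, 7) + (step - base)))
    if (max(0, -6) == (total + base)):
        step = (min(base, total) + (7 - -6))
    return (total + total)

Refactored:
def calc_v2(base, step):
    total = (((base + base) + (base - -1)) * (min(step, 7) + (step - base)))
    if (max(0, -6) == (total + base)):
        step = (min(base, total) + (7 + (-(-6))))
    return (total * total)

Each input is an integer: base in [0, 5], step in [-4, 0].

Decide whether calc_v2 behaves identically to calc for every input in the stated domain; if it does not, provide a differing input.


These are not equivalent — on base=0, step=-4 the outputs split (-16 vs 64).
calc: total=-8, then (max(0, -6) == (total + base)) is false, then returns -16
calc_v2: total=-8, then (max(0, -6) == (total + base)) is false, then returns 64
verdict: not equivalent; witness: base=0, step=-4
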